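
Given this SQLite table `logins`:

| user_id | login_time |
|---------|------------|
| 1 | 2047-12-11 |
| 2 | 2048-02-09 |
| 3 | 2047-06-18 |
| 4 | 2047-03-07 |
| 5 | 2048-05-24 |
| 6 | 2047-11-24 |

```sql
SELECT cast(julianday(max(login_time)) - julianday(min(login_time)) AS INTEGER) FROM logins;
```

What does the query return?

MIN = 2047-03-07, MAX = 2048-05-24.
24 days remain in March 2047 after the 7th (31 − 7).
Full months from April 2047 through April 2048 contribute their day counts.
Then 24 days into May 2048.
Total: 24 + 30 + 31 + 30 + 31 + 31 + 30 + 31 + 30 + 31 + 31 + 29 + 31 + 30 + 24 = 444.

444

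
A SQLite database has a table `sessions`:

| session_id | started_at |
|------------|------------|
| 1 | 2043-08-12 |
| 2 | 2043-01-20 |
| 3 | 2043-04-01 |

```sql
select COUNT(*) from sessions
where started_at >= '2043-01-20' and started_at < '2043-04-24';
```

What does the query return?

2

Rows in [2043-01-20, 2043-04-24): 2043-01-20, 2043-04-01 → 2 rows.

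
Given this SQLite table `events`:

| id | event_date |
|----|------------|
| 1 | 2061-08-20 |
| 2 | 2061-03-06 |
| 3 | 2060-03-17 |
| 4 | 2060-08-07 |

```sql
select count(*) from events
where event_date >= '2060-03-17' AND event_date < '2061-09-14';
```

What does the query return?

4

Rows in [2060-03-17, 2061-09-14): 2061-08-20, 2061-03-06, 2060-03-17, 2060-08-07 → 4 rows.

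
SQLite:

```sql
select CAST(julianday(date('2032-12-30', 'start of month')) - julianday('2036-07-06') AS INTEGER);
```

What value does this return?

-1313

`start of month` rewinds 2032-12-30 to 2032-12-01.
30 days remain in December 2032 after the 1st (31 − 1).
Full months from January 2033 through June 2036 contribute their day counts.
Then 6 days into July 2036.
Total: 30 + 31 + 28 + 31 + 30 + 31 + 30 + 31 + 31 + 30 + 31 + 30 + 31 + 31 + 28 + 31 + 30 + 31 + 30 + 31 + 31 + 30 + 31 + 30 + 31 + 31 + 28 + 31 + 30 + 31 + 30 + 31 + 31 + 30 + 31 + 30 + 31 + 31 + 29 + 31 + 30 + 31 + 30 + 6 = 1313.
The subtraction is earlier − later, so the result is −1313 → -1313.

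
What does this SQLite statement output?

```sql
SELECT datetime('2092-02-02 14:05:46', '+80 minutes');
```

80 minutes = 1h 20m; +80 minutes from 2092-02-02 14:05:46 is 2092-02-02 15:25:46.

2092-02-02 15:25:46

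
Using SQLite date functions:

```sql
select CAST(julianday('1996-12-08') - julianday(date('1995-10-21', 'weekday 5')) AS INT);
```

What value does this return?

408

`weekday 5` advances to the next Friday; 1995-10-21 is a Saturday, so it moves forward to 1995-10-27.
4 days remain in October 1995 after the 27th (31 − 27).
Full months from November 1995 through November 1996 contribute their day counts.
Then 8 days into December 1996.
Total: 4 + 30 + 31 + 31 + 29 + 31 + 30 + 31 + 30 + 31 + 31 + 30 + 31 + 30 + 8 = 408.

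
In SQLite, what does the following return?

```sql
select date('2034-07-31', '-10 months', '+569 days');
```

2035-04-23

Adding -10 months to 2034-07-31 targets 2033-09-31. September 2033 has only 30 days, so SQLite normalizes the 1-day overflow forward to 2033-10-01.
Applying '+569 days' to 2033-10-01: counting 569 days forward gives 2035-04-23.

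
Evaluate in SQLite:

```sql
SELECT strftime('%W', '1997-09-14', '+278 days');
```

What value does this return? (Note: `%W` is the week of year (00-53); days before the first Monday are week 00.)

24

First apply '+278 days': 1997-09-14 → 1998-06-19.
1998-06-19 is a Friday. SQLite's %W counts Mondays since the year started; the result is 24.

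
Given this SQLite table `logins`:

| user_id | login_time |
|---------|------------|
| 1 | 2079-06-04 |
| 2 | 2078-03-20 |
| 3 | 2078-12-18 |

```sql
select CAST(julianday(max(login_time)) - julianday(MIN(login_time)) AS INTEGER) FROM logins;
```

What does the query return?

MIN = 2078-03-20, MAX = 2079-06-04.
11 days remain in March 2078 after the 20th (31 − 20).
Full months from April 2078 through May 2079 contribute their day counts.
Then 4 days into June 2079.
Total: 11 + 30 + 31 + 30 + 31 + 31 + 30 + 31 + 30 + 31 + 31 + 28 + 31 + 30 + 31 + 4 = 441.

441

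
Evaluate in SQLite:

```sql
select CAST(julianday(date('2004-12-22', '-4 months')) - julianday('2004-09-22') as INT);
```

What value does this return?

-31

Adding -4 months to 2004-12-22 gives 2004-08-22.
9 days remain in August 2004 after the 22nd (31 − 22).
Then 22 days into September 2004.
Total: 9 + 22 = 31.
The subtraction is earlier − later, so the result is −31 → -31.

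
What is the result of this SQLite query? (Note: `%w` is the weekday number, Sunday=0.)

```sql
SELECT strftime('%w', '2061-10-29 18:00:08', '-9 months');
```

6

First apply '-9 months': 2061-10-29 18:00:08 → 2061-01-29 18:00:08.
2061-01-29 is a Saturday; with Sunday=0 that is 6.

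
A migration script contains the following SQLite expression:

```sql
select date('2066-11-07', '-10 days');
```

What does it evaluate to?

Going back 7 days from 2066-11-07 reaches 2066-10-31 (last day of October, 31 days).
Going back 3 days within October lands on 2066-10-28.

2066-10-28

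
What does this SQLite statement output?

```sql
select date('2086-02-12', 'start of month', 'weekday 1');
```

`start of month` rewinds 2086-02-12 to 2086-02-01.
`weekday 1` advances to the next Monday; 2086-02-01 is a Friday, so it moves forward to 2086-02-04.

2086-02-04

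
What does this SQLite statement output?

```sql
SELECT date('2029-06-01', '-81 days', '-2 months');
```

Applying '-81 days' to 2029-06-01: counting 81 days back gives 2029-03-12.
Adding -2 months to 2029-03-12 gives 2029-01-12.

2029-01-12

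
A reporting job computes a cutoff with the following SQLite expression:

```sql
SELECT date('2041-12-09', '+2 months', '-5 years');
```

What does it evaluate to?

2037-02-09

Adding +2 months to 2041-12-09 gives 2042-02-09.
Adding -5 years to 2042-02-09 gives 2037-02-09.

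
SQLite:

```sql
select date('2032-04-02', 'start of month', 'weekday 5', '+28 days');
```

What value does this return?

2032-04-30

`start of month` rewinds 2032-04-02 to 2032-04-01.
`weekday 5` advances to the next Friday; 2032-04-01 is a Thursday, so it moves forward to 2032-04-02.
Advancing 28 more days within April lands on 2032-04-30.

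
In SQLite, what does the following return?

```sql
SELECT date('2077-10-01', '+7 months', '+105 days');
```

Adding +7 months to 2077-10-01 gives 2078-05-01.
Applying '+105 days' to 2078-05-01: counting 105 days forward gives 2078-08-14.

2078-08-14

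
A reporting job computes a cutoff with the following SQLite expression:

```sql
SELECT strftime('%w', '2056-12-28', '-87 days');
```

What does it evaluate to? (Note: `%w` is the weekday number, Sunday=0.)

First apply '-87 days': 2056-12-28 → 2056-10-02.
2056-10-02 is a Monday; with Sunday=0 that is 1.

1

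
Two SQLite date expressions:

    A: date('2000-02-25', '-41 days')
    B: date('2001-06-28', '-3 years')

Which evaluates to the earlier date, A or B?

B

A = 2000-01-15.
B = 1998-06-28.
B is earlier.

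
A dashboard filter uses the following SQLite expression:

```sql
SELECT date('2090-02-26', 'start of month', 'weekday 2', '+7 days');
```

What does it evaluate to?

2090-02-14

`start of month` rewinds 2090-02-26 to 2090-02-01.
`weekday 2` advances to the next Tuesday; 2090-02-01 is a Wednesday, so it moves forward to 2090-02-07.
Advancing 7 more days within February lands on 2090-02-14.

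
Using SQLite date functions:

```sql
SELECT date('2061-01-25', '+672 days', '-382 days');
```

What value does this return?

Applying '+672 days' to 2061-01-25: counting 672 days forward gives 2062-11-28.
Applying '-382 days' to 2062-11-28: counting 382 days back gives 2061-11-11.

2061-11-11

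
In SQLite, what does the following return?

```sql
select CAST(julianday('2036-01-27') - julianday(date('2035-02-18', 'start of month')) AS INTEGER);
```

360

`start of month` rewinds 2035-02-18 to 2035-02-01.
27 days remain in February 2035 after the 1st (28 − 1).
Full months from March 2035 through December 2035 contribute their day counts.
Then 27 days into January 2036.
Total: 27 + 31 + 30 + 31 + 30 + 31 + 31 + 30 + 31 + 30 + 31 + 27 = 360.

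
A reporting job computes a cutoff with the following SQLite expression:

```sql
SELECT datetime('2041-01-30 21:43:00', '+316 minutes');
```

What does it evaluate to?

316 minutes = 5h 16m; +316 minutes from 2041-01-30 21:43:00 is 2041-01-31 02:59:00 (crosses midnight).

2041-01-31 02:59:00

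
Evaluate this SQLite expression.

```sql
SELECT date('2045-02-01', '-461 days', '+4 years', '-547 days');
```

Applying '-461 days' to 2045-02-01: counting 461 days back gives 2043-10-29.
Adding +4 years to 2043-10-29 gives 2047-10-29.
Applying '-547 days' to 2047-10-29: counting 547 days back gives 2046-04-30.

2046-04-30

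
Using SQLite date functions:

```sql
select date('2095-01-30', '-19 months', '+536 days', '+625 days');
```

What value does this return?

Adding -19 months to 2095-01-30 gives 2093-06-30.
Applying '+536 days' to 2093-06-30: counting 536 days forward gives 2094-12-18.
Applying '+625 days' to 2094-12-18: counting 625 days forward gives 2096-09-03.

2096-09-03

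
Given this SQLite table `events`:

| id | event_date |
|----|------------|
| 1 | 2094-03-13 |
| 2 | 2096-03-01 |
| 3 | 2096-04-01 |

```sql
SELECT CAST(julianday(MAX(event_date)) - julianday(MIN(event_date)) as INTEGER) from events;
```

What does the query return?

750

MIN = 2094-03-13, MAX = 2096-04-01.
18 days remain in March 2094 after the 13th (31 − 13).
Full months from April 2094 through March 2096 contribute their day counts.
Then 1 day into April 2096.
Total: 18 + 30 + 31 + 30 + 31 + 31 + 30 + 31 + 30 + 31 + 31 + 28 + 31 + 30 + 31 + 30 + 31 + 31 + 30 + 31 + 30 + 31 + 31 + 29 + 31 + 1 = 750.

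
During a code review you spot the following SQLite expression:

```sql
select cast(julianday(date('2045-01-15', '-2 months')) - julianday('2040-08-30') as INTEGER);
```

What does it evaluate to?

1538

Adding -2 months to 2045-01-15 gives 2044-11-15.
1 day remains in August 2040 after the 30th (31 − 30).
Full months from September 2040 through October 2044 contribute their day counts.
Then 15 days into November 2044.
Total: 1 + 30 + 31 + 30 + 31 + 31 + 28 + 31 + 30 + 31 + 30 + 31 + 31 + 30 + 31 + 30 + 31 + 31 + 28 + 31 + 30 + 31 + 30 + 31 + 31 + 30 + 31 + 30 + 31 + 31 + 28 + 31 + 30 + 31 + 30 + 31 + 31 + 30 + 31 + 30 + 31 + 31 + 29 + 31 + 30 + 31 + 30 + 31 + 31 + 30 + 31 + 15 = 1538.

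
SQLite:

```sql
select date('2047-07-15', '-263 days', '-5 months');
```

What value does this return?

Applying '-263 days' to 2047-07-15: counting 263 days back gives 2046-10-25.
Adding -5 months to 2046-10-25 gives 2046-05-25.

2046-05-25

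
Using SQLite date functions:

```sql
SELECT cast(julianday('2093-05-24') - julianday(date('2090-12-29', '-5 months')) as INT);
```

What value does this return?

Adding -5 months to 2090-12-29 gives 2090-07-29.
2 days remain in July 2090 after the 29th (31 − 29).
Full months from August 2090 through April 2093 contribute their day counts.
Then 24 days into May 2093.
Total: 2 + 31 + 30 + 31 + 30 + 31 + 31 + 28 + 31 + 30 + 31 + 30 + 31 + 31 + 30 + 31 + 30 + 31 + 31 + 29 + 31 + 30 + 31 + 30 + 31 + 31 + 30 + 31 + 30 + 31 + 31 + 28 + 31 + 30 + 24 = 1030.

1030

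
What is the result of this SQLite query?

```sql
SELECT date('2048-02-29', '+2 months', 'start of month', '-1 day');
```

2048-03-31

Adding +2 months to 2048-02-29 gives 2048-04-29.
`start of month` rewinds 2048-04-29 to 2048-04-01.
Going back 1 day from 2048-04-01 reaches 2048-03-31 (last day of March, 31 days).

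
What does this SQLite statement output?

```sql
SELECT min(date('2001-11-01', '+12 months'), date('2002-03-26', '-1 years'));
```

2001-03-26

date('2001-11-01', '+12 months') → 2002-11-01.
date('2002-03-26', '-1 years') → 2001-03-26.
Earlier of the two is 2001-03-26.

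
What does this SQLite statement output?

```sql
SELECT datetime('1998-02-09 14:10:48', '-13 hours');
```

1998-02-09 01:10:48

-13 hours from 1998-02-09 14:10:48 is 1998-02-09 01:10:48.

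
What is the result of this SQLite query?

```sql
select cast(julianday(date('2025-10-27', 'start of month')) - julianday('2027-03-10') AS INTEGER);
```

`start of month` rewinds 2025-10-27 to 2025-10-01.
30 days remain in October 2025 after the 1st (31 − 1).
Full months from November 2025 through February 2027 contribute their day counts.
Then 10 days into March 2027.
Total: 30 + 30 + 31 + 31 + 28 + 31 + 30 + 31 + 30 + 31 + 31 + 30 + 31 + 30 + 31 + 31 + 28 + 10 = 525.
The subtraction is earlier − later, so the result is −525 → -525.

-525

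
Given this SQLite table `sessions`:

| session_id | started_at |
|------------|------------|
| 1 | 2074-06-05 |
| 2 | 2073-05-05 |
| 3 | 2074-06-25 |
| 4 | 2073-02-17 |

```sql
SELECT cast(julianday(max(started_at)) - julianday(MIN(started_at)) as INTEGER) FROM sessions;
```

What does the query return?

493

MIN = 2073-02-17, MAX = 2074-06-25.
11 days remain in February 2073 after the 17th (28 − 17).
Full months from March 2073 through May 2074 contribute their day counts.
Then 25 days into June 2074.
Total: 11 + 31 + 30 + 31 + 30 + 31 + 31 + 30 + 31 + 30 + 31 + 31 + 28 + 31 + 30 + 31 + 25 = 493.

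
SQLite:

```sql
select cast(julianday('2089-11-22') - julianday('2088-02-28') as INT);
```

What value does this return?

1 day remains in February 2088 after the 28th (29 − 28).
Full months from March 2088 through October 2089 contribute their day counts.
Then 22 days into November 2089.
Total: 1 + 31 + 30 + 31 + 30 + 31 + 31 + 30 + 31 + 30 + 31 + 31 + 28 + 31 + 30 + 31 + 30 + 31 + 31 + 30 + 31 + 22 = 633.

633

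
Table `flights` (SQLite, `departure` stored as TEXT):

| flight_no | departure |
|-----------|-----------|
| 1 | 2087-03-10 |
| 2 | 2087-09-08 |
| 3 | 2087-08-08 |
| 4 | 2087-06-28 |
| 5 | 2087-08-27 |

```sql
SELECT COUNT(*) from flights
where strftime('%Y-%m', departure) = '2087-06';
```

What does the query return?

Rows with year-month 2087-06: 2087-06-28 → 1.

1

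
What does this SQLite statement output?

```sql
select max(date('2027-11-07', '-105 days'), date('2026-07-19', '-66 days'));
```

date('2027-11-07', '-105 days') → 2027-07-25.
date('2026-07-19', '-66 days') → 2026-05-14.
Later of the two is 2027-07-25.

2027-07-25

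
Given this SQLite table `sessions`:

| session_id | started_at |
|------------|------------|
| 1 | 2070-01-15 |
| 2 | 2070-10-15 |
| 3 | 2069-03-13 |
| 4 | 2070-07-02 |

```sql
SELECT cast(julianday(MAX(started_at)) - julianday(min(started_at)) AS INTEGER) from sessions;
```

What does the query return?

MIN = 2069-03-13, MAX = 2070-10-15.
18 days remain in March 2069 after the 13th (31 − 13).
Full months from April 2069 through September 2070 contribute their day counts.
Then 15 days into October 2070.
Total: 18 + 30 + 31 + 30 + 31 + 31 + 30 + 31 + 30 + 31 + 31 + 28 + 31 + 30 + 31 + 30 + 31 + 31 + 30 + 15 = 581.

581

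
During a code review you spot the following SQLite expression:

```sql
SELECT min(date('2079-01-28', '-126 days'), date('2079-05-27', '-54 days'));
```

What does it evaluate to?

2078-09-24

date('2079-01-28', '-126 days') → 2078-09-24.
date('2079-05-27', '-54 days') → 2079-04-03.
Earlier of the two is 2078-09-24.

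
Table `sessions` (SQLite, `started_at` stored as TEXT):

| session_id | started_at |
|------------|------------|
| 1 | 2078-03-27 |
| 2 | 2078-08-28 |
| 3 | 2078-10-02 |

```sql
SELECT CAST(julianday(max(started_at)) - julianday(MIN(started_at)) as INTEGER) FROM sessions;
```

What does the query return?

MIN = 2078-03-27, MAX = 2078-10-02.
4 days remain in March 2078 after the 27th (31 − 27).
Full months from April 2078 through September 2078 contribute their day counts.
Then 2 days into October 2078.
Total: 4 + 30 + 31 + 30 + 31 + 31 + 30 + 2 = 189.

189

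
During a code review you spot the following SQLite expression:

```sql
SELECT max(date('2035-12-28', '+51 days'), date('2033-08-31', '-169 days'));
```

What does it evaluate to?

date('2035-12-28', '+51 days') → 2036-02-17.
date('2033-08-31', '-169 days') → 2033-03-15.
Later of the two is 2036-02-17.

2036-02-17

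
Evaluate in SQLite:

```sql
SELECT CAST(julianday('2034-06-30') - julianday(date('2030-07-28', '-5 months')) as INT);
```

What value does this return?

Adding -5 months to 2030-07-28 gives 2030-02-28.
0 days remain in February 2030 after the 28th (28 − 28).
Full months from March 2030 through May 2034 contribute their day counts.
Then 30 days into June 2034.
Total: 0 + 31 + 30 + 31 + 30 + 31 + 31 + 30 + 31 + 30 + 31 + 31 + 28 + 31 + 30 + 31 + 30 + 31 + 31 + 30 + 31 + 30 + 31 + 31 + 29 + 31 + 30 + 31 + 30 + 31 + 31 + 30 + 31 + 30 + 31 + 31 + 28 + 31 + 30 + 31 + 30 + 31 + 31 + 30 + 31 + 30 + 31 + 31 + 28 + 31 + 30 + 31 + 30 = 1583.

1583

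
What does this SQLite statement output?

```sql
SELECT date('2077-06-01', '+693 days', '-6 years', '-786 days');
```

Applying '+693 days' to 2077-06-01: counting 693 days forward gives 2079-04-25.
Adding -6 years to 2079-04-25 gives 2073-04-25.
Applying '-786 days' to 2073-04-25: counting 786 days back gives 2071-03-01.

2071-03-01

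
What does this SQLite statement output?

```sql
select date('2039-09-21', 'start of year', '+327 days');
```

`start of year` rewinds 2039-09-21 to 2039-01-01.
Applying '+327 days' to 2039-01-01: counting 327 days forward gives 2039-11-24.

2039-11-24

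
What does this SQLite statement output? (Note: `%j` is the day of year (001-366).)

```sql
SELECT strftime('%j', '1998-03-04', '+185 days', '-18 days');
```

230

First apply '+185 days', '-18 days': 1998-03-04 → 1998-08-18.
Day-of-year for 1998-08-18: days since 1998-01-01 inclusive = 230, zero-padded to 230.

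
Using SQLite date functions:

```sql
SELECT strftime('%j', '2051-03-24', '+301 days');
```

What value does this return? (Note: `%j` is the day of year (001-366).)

First apply '+301 days': 2051-03-24 → 2052-01-19.
Day-of-year for 2052-01-19: days since 2052-01-01 inclusive = 19, zero-padded to 019.

019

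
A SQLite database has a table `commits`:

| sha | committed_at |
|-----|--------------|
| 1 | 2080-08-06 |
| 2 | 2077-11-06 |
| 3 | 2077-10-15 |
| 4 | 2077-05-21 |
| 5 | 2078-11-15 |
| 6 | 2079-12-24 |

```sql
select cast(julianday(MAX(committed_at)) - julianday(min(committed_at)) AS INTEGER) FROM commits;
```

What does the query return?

1173

MIN = 2077-05-21, MAX = 2080-08-06.
10 days remain in May 2077 after the 21st (31 − 21).
Full months from June 2077 through July 2080 contribute their day counts.
Then 6 days into August 2080.
Total: 10 + 30 + 31 + 31 + 30 + 31 + 30 + 31 + 31 + 28 + 31 + 30 + 31 + 30 + 31 + 31 + 30 + 31 + 30 + 31 + 31 + 28 + 31 + 30 + 31 + 30 + 31 + 31 + 30 + 31 + 30 + 31 + 31 + 29 + 31 + 30 + 31 + 30 + 31 + 6 = 1173.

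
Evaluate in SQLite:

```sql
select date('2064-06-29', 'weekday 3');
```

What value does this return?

`weekday 3` advances to the next Wednesday; 2064-06-29 is a Sunday, so it moves forward to 2064-07-02.

2064-07-02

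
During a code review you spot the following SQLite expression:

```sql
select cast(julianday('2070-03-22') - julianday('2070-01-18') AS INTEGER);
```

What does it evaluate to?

63

13 days remain in January 2070 after the 18th (31 − 18).
February 2070: 28 days.
Then 22 days into March 2070.
Total: 13 + 28 + 22 = 63.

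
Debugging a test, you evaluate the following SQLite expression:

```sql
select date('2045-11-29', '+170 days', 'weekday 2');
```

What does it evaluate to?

2046-05-22

Applying '+170 days' to 2045-11-29: counting 170 days forward gives 2046-05-18.
`weekday 2` advances to the next Tuesday; 2046-05-18 is a Friday, so it moves forward to 2046-05-22.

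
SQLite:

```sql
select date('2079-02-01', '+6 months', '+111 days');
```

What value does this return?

Adding +6 months to 2079-02-01 gives 2079-08-01.
Applying '+111 days' to 2079-08-01: counting 111 days forward gives 2079-11-20.

2079-11-20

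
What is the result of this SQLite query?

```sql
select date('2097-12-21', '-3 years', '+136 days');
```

2095-05-06

Adding -3 years to 2097-12-21 gives 2094-12-21.
Applying '+136 days' to 2094-12-21: counting 136 days forward gives 2095-05-06.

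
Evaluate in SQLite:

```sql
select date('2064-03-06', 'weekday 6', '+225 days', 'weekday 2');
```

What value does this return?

`weekday 6` advances to the next Saturday; 2064-03-06 is a Thursday, so it moves forward to 2064-03-08.
Applying '+225 days' to 2064-03-08: counting 225 days forward gives 2064-10-19.
`weekday 2` advances to the next Tuesday; 2064-10-19 is a Sunday, so it moves forward to 2064-10-21.

2064-10-21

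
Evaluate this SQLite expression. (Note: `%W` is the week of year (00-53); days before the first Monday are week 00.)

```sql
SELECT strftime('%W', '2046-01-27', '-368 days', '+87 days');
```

16

First apply '-368 days', '+87 days': 2046-01-27 → 2045-04-21.
2045-04-21 is a Friday. SQLite's %W counts Mondays since the year started; the result is 16.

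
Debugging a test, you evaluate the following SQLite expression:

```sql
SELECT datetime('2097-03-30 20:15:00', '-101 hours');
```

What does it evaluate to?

2097-03-26 15:15:00

-101 hours from 2097-03-30 20:15:00 is 2097-03-26 15:15:00 (crosses midnight).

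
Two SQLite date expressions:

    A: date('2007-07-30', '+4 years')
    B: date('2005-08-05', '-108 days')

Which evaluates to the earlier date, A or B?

B

A = 2011-07-30.
B = 2005-04-19.
B is earlier.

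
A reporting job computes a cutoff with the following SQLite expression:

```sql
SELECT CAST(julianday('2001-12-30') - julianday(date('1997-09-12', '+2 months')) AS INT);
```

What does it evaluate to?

Adding +2 months to 1997-09-12 gives 1997-11-12.
18 days remain in November 1997 after the 12th (30 − 12).
Full months from December 1997 through November 2001 contribute their day counts.
Then 30 days into December 2001.
Total: 18 + 31 + 31 + 28 + 31 + 30 + 31 + 30 + 31 + 31 + 30 + 31 + 30 + 31 + 31 + 28 + 31 + 30 + 31 + 30 + 31 + 31 + 30 + 31 + 30 + 31 + 31 + 29 + 31 + 30 + 31 + 30 + 31 + 31 + 30 + 31 + 30 + 31 + 31 + 28 + 31 + 30 + 31 + 30 + 31 + 31 + 30 + 31 + 30 + 30 = 1509.

1509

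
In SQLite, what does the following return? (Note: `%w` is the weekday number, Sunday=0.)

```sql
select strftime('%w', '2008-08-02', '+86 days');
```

First apply '+86 days': 2008-08-02 → 2008-10-27.
2008-10-27 is a Monday; with Sunday=0 that is 1.

1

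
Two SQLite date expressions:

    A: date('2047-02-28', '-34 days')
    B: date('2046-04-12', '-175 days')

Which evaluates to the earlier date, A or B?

A = 2047-01-25.
B = 2045-10-19.
B is earlier.

B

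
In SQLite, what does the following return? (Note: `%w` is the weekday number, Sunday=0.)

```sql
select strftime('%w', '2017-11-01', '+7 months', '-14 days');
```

First apply '+7 months', '-14 days': 2017-11-01 → 2018-05-18.
2018-05-18 is a Friday; with Sunday=0 that is 5.

5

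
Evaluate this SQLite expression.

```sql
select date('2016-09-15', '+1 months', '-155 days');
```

2016-05-13

Adding +1 month to 2016-09-15 gives 2016-10-15.
Applying '-155 days' to 2016-10-15: counting 155 days back gives 2016-05-13.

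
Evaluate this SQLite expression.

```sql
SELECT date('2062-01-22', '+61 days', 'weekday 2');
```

Applying '+61 days' to 2062-01-22: counting 61 days forward gives 2062-03-24.
`weekday 2` advances to the next Tuesday; 2062-03-24 is a Friday, so it moves forward to 2062-03-28.

2062-03-28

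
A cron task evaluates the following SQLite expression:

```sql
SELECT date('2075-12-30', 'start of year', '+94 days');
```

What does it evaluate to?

2075-04-05

`start of year` rewinds 2075-12-30 to 2075-01-01.
Applying '+94 days' to 2075-01-01: counting 94 days forward gives 2075-04-05.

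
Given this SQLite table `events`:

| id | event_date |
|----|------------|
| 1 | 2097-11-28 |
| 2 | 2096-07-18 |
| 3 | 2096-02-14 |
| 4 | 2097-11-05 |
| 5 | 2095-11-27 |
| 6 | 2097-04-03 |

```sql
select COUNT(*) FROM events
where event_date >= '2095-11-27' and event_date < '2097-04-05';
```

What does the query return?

Rows in [2095-11-27, 2097-04-05): 2096-07-18, 2096-02-14, 2095-11-27, 2097-04-03 → 4 rows.

4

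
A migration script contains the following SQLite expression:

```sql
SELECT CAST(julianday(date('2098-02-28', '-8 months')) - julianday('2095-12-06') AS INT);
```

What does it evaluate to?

570

Adding -8 months to 2098-02-28 gives 2097-06-28.
25 days remain in December 2095 after the 6th (31 − 6).
Full months from January 2096 through May 2097 contribute their day counts.
Then 28 days into June 2097.
Total: 25 + 31 + 29 + 31 + 30 + 31 + 30 + 31 + 31 + 30 + 31 + 30 + 31 + 31 + 28 + 31 + 30 + 31 + 28 = 570.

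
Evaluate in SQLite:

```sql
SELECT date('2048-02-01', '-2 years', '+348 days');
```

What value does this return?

Adding -2 years to 2048-02-01 gives 2046-02-01.
Applying '+348 days' to 2046-02-01: counting 348 days forward gives 2047-01-15.

2047-01-15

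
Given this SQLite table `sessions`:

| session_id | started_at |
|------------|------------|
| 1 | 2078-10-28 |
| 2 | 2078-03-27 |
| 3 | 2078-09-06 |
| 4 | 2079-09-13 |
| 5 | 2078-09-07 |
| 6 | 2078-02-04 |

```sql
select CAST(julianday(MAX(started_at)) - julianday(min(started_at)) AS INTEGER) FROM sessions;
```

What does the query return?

586

MIN = 2078-02-04, MAX = 2079-09-13.
24 days remain in February 2078 after the 4th (28 − 4).
Full months from March 2078 through August 2079 contribute their day counts.
Then 13 days into September 2079.
Total: 24 + 31 + 30 + 31 + 30 + 31 + 31 + 30 + 31 + 30 + 31 + 31 + 28 + 31 + 30 + 31 + 30 + 31 + 31 + 13 = 586.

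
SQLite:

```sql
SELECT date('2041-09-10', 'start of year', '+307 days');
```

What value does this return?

`start of year` rewinds 2041-09-10 to 2041-01-01.
Applying '+307 days' to 2041-01-01: counting 307 days forward gives 2041-11-04.

2041-11-04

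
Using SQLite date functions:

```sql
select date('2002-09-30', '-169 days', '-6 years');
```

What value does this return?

Applying '-169 days' to 2002-09-30: counting 169 days back gives 2002-04-14.
Adding -6 years to 2002-04-14 gives 1996-04-14.

1996-04-14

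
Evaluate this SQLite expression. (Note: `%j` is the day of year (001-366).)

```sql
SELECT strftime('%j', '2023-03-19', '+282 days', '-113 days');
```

First apply '+282 days', '-113 days': 2023-03-19 → 2023-09-04.
Day-of-year for 2023-09-04: days since 2023-01-01 inclusive = 247, zero-padded to 247.

247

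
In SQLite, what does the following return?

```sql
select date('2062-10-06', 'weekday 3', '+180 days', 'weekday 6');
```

2063-04-14

`weekday 3` advances to the next Wednesday; 2062-10-06 is a Friday, so it moves forward to 2062-10-11.
Applying '+180 days' to 2062-10-11: counting 180 days forward gives 2063-04-09.
`weekday 6` advances to the next Saturday; 2063-04-09 is a Monday, so it moves forward to 2063-04-14.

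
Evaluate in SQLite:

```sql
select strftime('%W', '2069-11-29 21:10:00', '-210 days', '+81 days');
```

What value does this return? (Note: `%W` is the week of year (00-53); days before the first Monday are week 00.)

First apply '-210 days', '+81 days': 2069-11-29 21:10:00 → 2069-07-23 21:10:00.
2069-07-23 is a Tuesday. SQLite's %W counts Mondays since the year started; the result is 29.

29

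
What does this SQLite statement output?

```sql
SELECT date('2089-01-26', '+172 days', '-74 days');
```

Applying '+172 days' to 2089-01-26: counting 172 days forward gives 2089-07-17.
Applying '-74 days' to 2089-07-17: counting 74 days back gives 2089-05-04.

2089-05-04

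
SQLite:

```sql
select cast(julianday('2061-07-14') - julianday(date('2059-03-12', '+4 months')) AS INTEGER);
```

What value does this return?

733

Adding +4 months to 2059-03-12 gives 2059-07-12.
19 days remain in July 2059 after the 12th (31 − 12).
Full months from August 2059 through June 2061 contribute their day counts.
Then 14 days into July 2061.
Total: 19 + 31 + 30 + 31 + 30 + 31 + 31 + 29 + 31 + 30 + 31 + 30 + 31 + 31 + 30 + 31 + 30 + 31 + 31 + 28 + 31 + 30 + 31 + 30 + 14 = 733.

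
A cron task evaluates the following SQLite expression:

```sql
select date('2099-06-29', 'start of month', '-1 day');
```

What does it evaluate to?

`start of month` rewinds 2099-06-29 to 2099-06-01.
Going back 1 day from 2099-06-01 reaches 2099-05-31 (last day of May, 31 days).

2099-05-31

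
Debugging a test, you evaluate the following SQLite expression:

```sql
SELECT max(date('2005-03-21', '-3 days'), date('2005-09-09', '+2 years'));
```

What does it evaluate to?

date('2005-03-21', '-3 days') → 2005-03-18.
date('2005-09-09', '+2 years') → 2007-09-09.
Later of the two is 2007-09-09.

2007-09-09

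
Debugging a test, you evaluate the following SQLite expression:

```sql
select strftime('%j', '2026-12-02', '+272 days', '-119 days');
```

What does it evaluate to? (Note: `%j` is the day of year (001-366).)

First apply '+272 days', '-119 days': 2026-12-02 → 2027-05-04.
Day-of-year for 2027-05-04: days since 2027-01-01 inclusive = 124, zero-padded to 124.

124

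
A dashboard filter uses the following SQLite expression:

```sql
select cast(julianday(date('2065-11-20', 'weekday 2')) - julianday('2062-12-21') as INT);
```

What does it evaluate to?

`weekday 2` advances to the next Tuesday; 2065-11-20 is a Friday, so it moves forward to 2065-11-24.
10 days remain in December 2062 after the 21st (31 − 21).
Full months from January 2063 through October 2065 contribute their day counts.
Then 24 days into November 2065.
Total: 10 + 31 + 28 + 31 + 30 + 31 + 30 + 31 + 31 + 30 + 31 + 30 + 31 + 31 + 29 + 31 + 30 + 31 + 30 + 31 + 31 + 30 + 31 + 30 + 31 + 31 + 28 + 31 + 30 + 31 + 30 + 31 + 31 + 30 + 31 + 24 = 1069.

1069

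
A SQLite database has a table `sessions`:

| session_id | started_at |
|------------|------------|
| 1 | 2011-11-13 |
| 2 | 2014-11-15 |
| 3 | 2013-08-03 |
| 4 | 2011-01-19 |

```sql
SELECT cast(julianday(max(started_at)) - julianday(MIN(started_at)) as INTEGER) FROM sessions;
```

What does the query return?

MIN = 2011-01-19, MAX = 2014-11-15.
12 days remain in January 2011 after the 19th (31 − 19).
Full months from February 2011 through October 2014 contribute their day counts.
Then 15 days into November 2014.
Total: 12 + 28 + 31 + 30 + 31 + 30 + 31 + 31 + 30 + 31 + 30 + 31 + 31 + 29 + 31 + 30 + 31 + 30 + 31 + 31 + 30 + 31 + 30 + 31 + 31 + 28 + 31 + 30 + 31 + 30 + 31 + 31 + 30 + 31 + 30 + 31 + 31 + 28 + 31 + 30 + 31 + 30 + 31 + 31 + 30 + 31 + 15 = 1396.

1396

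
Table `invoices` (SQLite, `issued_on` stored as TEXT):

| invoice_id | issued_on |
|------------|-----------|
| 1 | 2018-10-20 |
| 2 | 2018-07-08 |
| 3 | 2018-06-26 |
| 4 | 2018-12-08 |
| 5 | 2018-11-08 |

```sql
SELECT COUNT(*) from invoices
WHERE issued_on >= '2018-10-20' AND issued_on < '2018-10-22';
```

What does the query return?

Rows in [2018-10-20, 2018-10-22): 2018-10-20 → 1 row.

1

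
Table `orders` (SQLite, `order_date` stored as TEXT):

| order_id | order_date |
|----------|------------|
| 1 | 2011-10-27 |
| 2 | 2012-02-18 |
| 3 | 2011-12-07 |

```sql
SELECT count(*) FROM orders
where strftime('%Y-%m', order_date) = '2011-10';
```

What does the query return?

Rows with year-month 2011-10: 2011-10-27 → 1.

1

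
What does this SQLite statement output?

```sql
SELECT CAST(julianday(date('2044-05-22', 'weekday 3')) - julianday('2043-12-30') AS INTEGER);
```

147

`weekday 3` advances to the next Wednesday; 2044-05-22 is a Sunday, so it moves forward to 2044-05-25.
1 day remains in December 2043 after the 30th (31 − 30).
January 2044: 31 days.
February 2044: 29 days (leap year).
March 2044: 31 days.
April 2044: 30 days.
Then 25 days into May 2044.
Total: 1 + 31 + 29 + 31 + 30 + 25 = 147.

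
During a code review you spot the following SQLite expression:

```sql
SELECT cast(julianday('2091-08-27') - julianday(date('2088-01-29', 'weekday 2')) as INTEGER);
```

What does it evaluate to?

`weekday 2` advances to the next Tuesday; 2088-01-29 is a Thursday, so it moves forward to 2088-02-03.
26 days remain in February 2088 after the 3rd (29 − 3).
Full months from March 2088 through July 2091 contribute their day counts.
Then 27 days into August 2091.
Total: 26 + 31 + 30 + 31 + 30 + 31 + 31 + 30 + 31 + 30 + 31 + 31 + 28 + 31 + 30 + 31 + 30 + 31 + 31 + 30 + 31 + 30 + 31 + 31 + 28 + 31 + 30 + 31 + 30 + 31 + 31 + 30 + 31 + 30 + 31 + 31 + 28 + 31 + 30 + 31 + 30 + 31 + 27 = 1301.

1301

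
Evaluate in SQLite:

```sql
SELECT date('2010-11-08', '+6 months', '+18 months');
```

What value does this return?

2012-11-08

Adding +6 months to 2010-11-08 gives 2011-05-08.
Adding +18 months to 2011-05-08 gives 2012-11-08.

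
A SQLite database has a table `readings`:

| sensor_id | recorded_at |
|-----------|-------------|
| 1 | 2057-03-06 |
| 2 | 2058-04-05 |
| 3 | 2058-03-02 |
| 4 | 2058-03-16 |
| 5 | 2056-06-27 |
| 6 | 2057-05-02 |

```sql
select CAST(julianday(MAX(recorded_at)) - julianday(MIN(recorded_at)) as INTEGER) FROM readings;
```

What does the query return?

647

MIN = 2056-06-27, MAX = 2058-04-05.
3 days remain in June 2056 after the 27th (30 − 27).
Full months from July 2056 through March 2058 contribute their day counts.
Then 5 days into April 2058.
Total: 3 + 31 + 31 + 30 + 31 + 30 + 31 + 31 + 28 + 31 + 30 + 31 + 30 + 31 + 31 + 30 + 31 + 30 + 31 + 31 + 28 + 31 + 5 = 647.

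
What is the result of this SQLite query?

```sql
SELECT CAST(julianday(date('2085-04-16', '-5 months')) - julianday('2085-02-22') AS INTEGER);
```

Adding -5 months to 2085-04-16 gives 2084-11-16.
14 days remain in November 2084 after the 16th (30 − 16).
December 2084: 31 days.
January 2085: 31 days.
Then 22 days into February 2085.
Total: 14 + 31 + 31 + 22 = 98.
The subtraction is earlier − later, so the result is −98 → -98.

-98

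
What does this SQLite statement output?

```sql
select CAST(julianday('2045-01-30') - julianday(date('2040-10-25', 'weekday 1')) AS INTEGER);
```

1554

`weekday 1` advances to the next Monday; 2040-10-25 is a Thursday, so it moves forward to 2040-10-29.
2 days remain in October 2040 after the 29th (31 − 29).
Full months from November 2040 through December 2044 contribute their day counts.
Then 30 days into January 2045.
Total: 2 + 30 + 31 + 31 + 28 + 31 + 30 + 31 + 30 + 31 + 31 + 30 + 31 + 30 + 31 + 31 + 28 + 31 + 30 + 31 + 30 + 31 + 31 + 30 + 31 + 30 + 31 + 31 + 28 + 31 + 30 + 31 + 30 + 31 + 31 + 30 + 31 + 30 + 31 + 31 + 29 + 31 + 30 + 31 + 30 + 31 + 31 + 30 + 31 + 30 + 31 + 30 = 1554.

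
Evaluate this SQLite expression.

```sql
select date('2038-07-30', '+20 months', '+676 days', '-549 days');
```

Adding +20 months to 2038-07-30 gives 2040-03-30.
Applying '+676 days' to 2040-03-30: counting 676 days forward gives 2042-02-04.
Applying '-549 days' to 2042-02-04: counting 549 days back gives 2040-08-04.

2040-08-04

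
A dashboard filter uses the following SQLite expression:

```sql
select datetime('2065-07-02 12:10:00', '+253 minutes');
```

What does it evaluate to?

2065-07-02 16:23:00

253 minutes = 4h 13m; +253 minutes from 2065-07-02 12:10:00 is 2065-07-02 16:23:00.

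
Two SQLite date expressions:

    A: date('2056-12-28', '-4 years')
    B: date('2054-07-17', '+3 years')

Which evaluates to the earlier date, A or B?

A

A = 2052-12-28.
B = 2057-07-17.
A is earlier.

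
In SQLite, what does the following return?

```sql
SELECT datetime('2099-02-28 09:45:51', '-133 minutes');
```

2099-02-28 07:32:51

133 minutes = 2h 13m; -133 minutes from 2099-02-28 09:45:51 is 2099-02-28 07:32:51.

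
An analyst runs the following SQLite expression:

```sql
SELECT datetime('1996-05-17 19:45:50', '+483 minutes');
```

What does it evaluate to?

1996-05-18 03:48:50

483 minutes = 8h 3m; +483 minutes from 1996-05-17 19:45:50 is 1996-05-18 03:48:50 (crosses midnight).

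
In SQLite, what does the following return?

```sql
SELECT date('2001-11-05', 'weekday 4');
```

2001-11-08

`weekday 4` advances to the next Thursday; 2001-11-05 is a Monday, so it moves forward to 2001-11-08.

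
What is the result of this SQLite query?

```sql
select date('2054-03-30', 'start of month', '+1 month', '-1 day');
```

`start of month` rewinds 2054-03-30 to 2054-03-01.
Adding +1 month to 2054-03-01 gives 2054-04-01.
Going back 1 day from 2054-04-01 reaches 2054-03-31 (last day of March, 31 days).

2054-03-31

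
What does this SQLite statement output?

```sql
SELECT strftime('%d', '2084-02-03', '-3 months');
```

First apply '-3 months': 2084-02-03 → 2083-11-03.
`%d` extracts the 2-digit day of month: 03.

03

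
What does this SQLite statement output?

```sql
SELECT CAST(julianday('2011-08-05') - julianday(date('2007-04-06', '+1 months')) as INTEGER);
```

1552

Adding +1 month to 2007-04-06 gives 2007-05-06.
25 days remain in May 2007 after the 6th (31 − 6).
Full months from June 2007 through July 2011 contribute their day counts.
Then 5 days into August 2011.
Total: 25 + 30 + 31 + 31 + 30 + 31 + 30 + 31 + 31 + 29 + 31 + 30 + 31 + 30 + 31 + 31 + 30 + 31 + 30 + 31 + 31 + 28 + 31 + 30 + 31 + 30 + 31 + 31 + 30 + 31 + 30 + 31 + 31 + 28 + 31 + 30 + 31 + 30 + 31 + 31 + 30 + 31 + 30 + 31 + 31 + 28 + 31 + 30 + 31 + 30 + 31 + 5 = 1552.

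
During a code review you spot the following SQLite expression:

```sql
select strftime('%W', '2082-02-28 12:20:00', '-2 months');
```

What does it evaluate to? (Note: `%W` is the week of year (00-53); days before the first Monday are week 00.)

51

First apply '-2 months': 2082-02-28 12:20:00 → 2081-12-28 12:20:00.
2081-12-28 is a Sunday. SQLite's %W counts Mondays since the year started; the result is 51.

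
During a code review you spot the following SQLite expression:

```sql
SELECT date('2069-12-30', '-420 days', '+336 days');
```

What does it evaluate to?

2069-10-07

Applying '-420 days' to 2069-12-30: counting 420 days back gives 2068-11-05.
Applying '+336 days' to 2068-11-05: counting 336 days forward gives 2069-10-07.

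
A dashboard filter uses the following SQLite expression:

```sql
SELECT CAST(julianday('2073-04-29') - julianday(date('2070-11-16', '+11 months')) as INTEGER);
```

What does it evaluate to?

561

Adding +11 months to 2070-11-16 gives 2071-10-16.
15 days remain in October 2071 after the 16th (31 − 16).
Full months from November 2071 through March 2073 contribute their day counts.
Then 29 days into April 2073.
Total: 15 + 30 + 31 + 31 + 29 + 31 + 30 + 31 + 30 + 31 + 31 + 30 + 31 + 30 + 31 + 31 + 28 + 31 + 29 = 561.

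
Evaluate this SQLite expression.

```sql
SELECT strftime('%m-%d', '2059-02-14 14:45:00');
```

02-14

`%m-%d` extracts the month-day: 02-14.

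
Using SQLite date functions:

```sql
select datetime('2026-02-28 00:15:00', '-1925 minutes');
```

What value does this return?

2026-02-26 16:10:00

1925 minutes = 32h 5m; -1925 minutes from 2026-02-28 00:15:00 is 2026-02-26 16:10:00 (crosses midnight).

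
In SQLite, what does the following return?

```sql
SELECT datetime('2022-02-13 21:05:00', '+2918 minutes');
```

2022-02-15 21:43:00

2918 minutes = 48h 38m; +2918 minutes from 2022-02-13 21:05:00 is 2022-02-15 21:43:00 (crosses midnight).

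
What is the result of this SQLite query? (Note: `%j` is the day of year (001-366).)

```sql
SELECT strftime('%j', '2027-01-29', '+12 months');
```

First apply '+12 months': 2027-01-29 → 2028-01-29.
Day-of-year for 2028-01-29: days since 2028-01-01 inclusive = 29, zero-padded to 029.

029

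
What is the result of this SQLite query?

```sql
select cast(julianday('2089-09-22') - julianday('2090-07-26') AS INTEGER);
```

-307

8 days remain in September 2089 after the 22nd (30 − 22).
Full months from October 2089 through June 2090 contribute their day counts.
Then 26 days into July 2090.
Total: 8 + 31 + 30 + 31 + 31 + 28 + 31 + 30 + 31 + 30 + 26 = 307.
The subtraction is earlier − later, so the result is −307 → -307.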